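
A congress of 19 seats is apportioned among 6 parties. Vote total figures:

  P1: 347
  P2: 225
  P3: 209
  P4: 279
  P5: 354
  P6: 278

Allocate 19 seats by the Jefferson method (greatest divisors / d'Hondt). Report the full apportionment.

P1: 4, P2: 3, P3: 2, P4: 3, P5: 4, P6: 3

Standard divisor 1692/19 ≈ 89.053; standard quotas: P1 3.897, P2 2.527, P3 2.347, P4 3.133, P5 3.975, P6 3.122.
Rounding down gives 3, 2, 2, 3, 3, 3 = 16 seats, so the divisor must be adjusted.
With modified divisor 73: modified quotas P1 4.753, P2 3.082, P3 2.863, P4 3.822, P5 4.849, P6 3.808.
Rounding down: P1 4, P2 3, P3 2, P4 3, P5 4, P6 3 (total 19).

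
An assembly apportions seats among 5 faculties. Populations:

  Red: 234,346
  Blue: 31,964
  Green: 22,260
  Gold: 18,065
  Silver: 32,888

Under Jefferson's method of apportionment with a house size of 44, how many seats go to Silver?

4

Standard divisor 339523/44 ≈ 7716.432; standard quotas: Red 30.370, Blue 4.142, Green 2.885, Gold 2.341, Silver 4.262.
Rounding down gives 30, 4, 2, 2, 4 = 42 seats, so the divisor must be adjusted.
With modified divisor 7370: modified quotas Red 31.797, Blue 4.337, Green 3.020, Gold 2.451, Silver 4.462.
Rounding down: Red 31, Blue 4, Green 3, Gold 2, Silver 4 (total 44).
Silver receives 4.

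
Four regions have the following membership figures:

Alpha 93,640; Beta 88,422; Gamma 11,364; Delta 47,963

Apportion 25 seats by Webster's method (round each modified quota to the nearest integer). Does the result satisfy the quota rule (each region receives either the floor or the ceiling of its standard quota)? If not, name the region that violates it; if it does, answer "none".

none

Standard quotas: Alpha 9.698, Beta 9.158, Gamma 1.177, Delta 4.967.
Webster allocation: Alpha 10, Beta 9, Gamma 1, Delta 5.
Every allocation lies between the lower and upper quota.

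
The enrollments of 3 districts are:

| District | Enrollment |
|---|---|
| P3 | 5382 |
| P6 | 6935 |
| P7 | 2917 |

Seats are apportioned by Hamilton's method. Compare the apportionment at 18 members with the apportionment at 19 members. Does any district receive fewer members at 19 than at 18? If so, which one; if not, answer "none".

At 18 seats: P3 6, P6 8, P7 4.
At 19 seats: P3 7, P6 9, P7 3.
P7 drops from 4 to 3.

P7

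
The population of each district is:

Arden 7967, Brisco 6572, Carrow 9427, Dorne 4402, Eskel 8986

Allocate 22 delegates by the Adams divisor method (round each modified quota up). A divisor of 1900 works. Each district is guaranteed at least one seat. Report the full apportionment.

Arden: 5, Brisco: 4, Carrow: 5, Dorne: 3, Eskel: 5

With modified divisor 1900: modified quotas Arden 4.193, Brisco 3.459, Carrow 4.962, Dorne 2.317, Eskel 4.729.
Rounding up: Arden 5, Brisco 4, Carrow 5, Dorne 3, Eskel 5 (total 22).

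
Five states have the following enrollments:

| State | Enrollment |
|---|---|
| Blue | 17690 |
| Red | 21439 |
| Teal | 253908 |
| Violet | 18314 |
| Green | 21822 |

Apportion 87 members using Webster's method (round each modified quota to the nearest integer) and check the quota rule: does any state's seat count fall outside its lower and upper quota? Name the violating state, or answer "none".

Teal

Standard quotas: Blue 4.619, Red 5.598, Teal 66.302, Violet 4.782, Green 5.698.
Webster allocation: Blue 5, Red 6, Teal 65, Violet 5, Green 6.
Teal has quota 66.302 (lower 66, upper 67) but receives 65 — outside the quota interval.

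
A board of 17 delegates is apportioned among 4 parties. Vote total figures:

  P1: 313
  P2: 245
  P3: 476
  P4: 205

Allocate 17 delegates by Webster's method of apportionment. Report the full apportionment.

Standard divisor 1239/17 ≈ 72.882; standard quotas: P1 4.295, P2 3.362, P3 6.531, P4 2.813.
Rounding to the nearest integer gives P1 4, P2 3, P3 7, P4 3 — total 17, matching the house size, so no adjustment is needed.

P1 4, P2 3, P3 7, P4 3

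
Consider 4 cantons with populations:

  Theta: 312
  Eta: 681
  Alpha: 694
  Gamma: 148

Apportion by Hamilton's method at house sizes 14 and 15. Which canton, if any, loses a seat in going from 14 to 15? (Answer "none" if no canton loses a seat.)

Theta

At 14 seats: Theta 3, Eta 5, Alpha 5, Gamma 1.
At 15 seats: Theta 2, Eta 6, Alpha 6, Gamma 1.
Theta drops from 3 to 2.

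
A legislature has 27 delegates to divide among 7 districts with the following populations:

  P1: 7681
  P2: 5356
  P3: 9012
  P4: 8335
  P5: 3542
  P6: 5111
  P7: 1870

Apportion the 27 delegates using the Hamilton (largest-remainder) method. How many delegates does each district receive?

Standard divisor: 40907 ÷ 27 ≈ 1515.074.
Standard quotas: P1 5.0697, P2 3.5351, P3 5.9482, P4 5.5014, P5 2.3378, P6 3.3734, P7 1.2343.
Lower quotas: P1 5, P2 3, P3 5, P4 5, P5 2, P6 3, P7 1 (sum 24, leaving 3 seats).
Remainders in descending order: P3 0.9482, P2 0.5351, P4 0.5014, P6 0.3734, P5 0.3378, P7 0.2343, P1 0.0697.
Largest remainders: P3, P2, P4 receive the extra seats.

P1 5, P2 4, P3 6, P4 6, P5 2, P6 3, P7 1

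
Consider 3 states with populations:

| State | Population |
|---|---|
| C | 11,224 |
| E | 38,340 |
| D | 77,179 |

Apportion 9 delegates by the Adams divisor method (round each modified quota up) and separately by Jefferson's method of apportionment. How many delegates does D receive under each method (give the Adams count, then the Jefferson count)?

5 and 6

Adams: C 1, E 3, D 5.
Jefferson: C 0, E 3, D 6.
D gets 5 under Adams and 6 under Jefferson.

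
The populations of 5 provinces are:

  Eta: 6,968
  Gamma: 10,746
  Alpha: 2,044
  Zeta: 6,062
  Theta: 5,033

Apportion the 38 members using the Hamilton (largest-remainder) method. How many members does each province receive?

Total 30853; standard divisor 30853/38 ≈ 811.921.
Standard quotas: Eta 8.5821, Gamma 13.2353, Alpha 2.5175, Zeta 7.4662, Theta 6.1989.
Lower quotas: Eta 8, Gamma 13, Alpha 2, Zeta 7, Theta 6 (sum 36, leaving 2 seats).
Remainders in descending order: Eta 0.5821, Alpha 0.5175, Zeta 0.4662, Gamma 0.2353, Theta 0.1989.
The surplus seats go to Eta, Alpha.

Eta=9, Gamma=13, Alpha=3, Zeta=7, Theta=6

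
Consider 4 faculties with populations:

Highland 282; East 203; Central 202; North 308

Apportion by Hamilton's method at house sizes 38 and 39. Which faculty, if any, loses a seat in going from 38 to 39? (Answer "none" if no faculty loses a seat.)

At 38 seats: Highland 11, East 8, Central 7, North 12.
At 39 seats: Highland 11, East 8, Central 8, North 12.
No faculty's allocation decreased.

none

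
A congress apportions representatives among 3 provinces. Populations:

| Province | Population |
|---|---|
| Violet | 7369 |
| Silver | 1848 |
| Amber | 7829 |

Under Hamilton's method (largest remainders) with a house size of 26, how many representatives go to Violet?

11

The standard divisor is 17046/26 ≈ 655.615.
Standard quotas: Violet 11.2398, Silver 2.8187, Amber 11.9415.
Lower quotas: Violet 11, Silver 2, Amber 11 (sum 24, leaving 2 seats).
Remainders in descending order: Amber 0.9415, Silver 0.8187, Violet 0.2398.
Largest remainders: Amber, Silver receive the extra seats.
Violet receives 11.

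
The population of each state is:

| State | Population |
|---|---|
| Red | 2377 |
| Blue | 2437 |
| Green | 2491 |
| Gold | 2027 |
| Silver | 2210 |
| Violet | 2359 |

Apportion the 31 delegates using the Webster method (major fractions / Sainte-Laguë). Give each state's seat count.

Standard divisor 13901/31 ≈ 448.419; standard quotas: Red 5.301, Blue 5.435, Green 5.555, Gold 4.520, Silver 4.928, Violet 5.261.
Rounding to the nearest integer gives Red 5, Blue 5, Green 6, Gold 5, Silver 5, Violet 5 — total 31, matching the house size, so no adjustment is needed.

Red=5, Blue=5, Green=6, Gold=5, Silver=5, Violet=5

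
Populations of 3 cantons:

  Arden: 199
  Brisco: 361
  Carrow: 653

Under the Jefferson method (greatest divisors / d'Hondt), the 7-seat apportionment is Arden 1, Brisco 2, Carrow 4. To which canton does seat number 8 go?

Priority for the next seat is population ÷ (current seats + 1).
Priorities: Arden 99.500, Brisco 120.333, Carrow 130.600.
Highest priority: Carrow.

Carrow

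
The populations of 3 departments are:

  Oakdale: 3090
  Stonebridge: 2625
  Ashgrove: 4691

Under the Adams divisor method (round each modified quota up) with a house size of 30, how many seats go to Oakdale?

Standard divisor 10406/30 ≈ 346.867; standard quotas: Oakdale 8.908, Stonebridge 7.568, Ashgrove 13.524.
Rounding up gives 9, 8, 14 = 31 seats, so the divisor must be adjusted.
With modified divisor 370: modified quotas Oakdale 8.351, Stonebridge 7.095, Ashgrove 12.678.
Rounding up: Oakdale 9, Stonebridge 8, Ashgrove 13 (total 30).
Oakdale receives 9.

9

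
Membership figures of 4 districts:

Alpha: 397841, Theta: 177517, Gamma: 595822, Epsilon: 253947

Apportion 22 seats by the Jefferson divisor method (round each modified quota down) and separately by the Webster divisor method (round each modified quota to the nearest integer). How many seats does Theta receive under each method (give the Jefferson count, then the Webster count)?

Jefferson: Alpha 6, Theta 2, Gamma 10, Epsilon 4.
Webster: Alpha 6, Theta 3, Gamma 9, Epsilon 4.
Theta gets 2 under Jefferson and 3 under Webster.

2 and 3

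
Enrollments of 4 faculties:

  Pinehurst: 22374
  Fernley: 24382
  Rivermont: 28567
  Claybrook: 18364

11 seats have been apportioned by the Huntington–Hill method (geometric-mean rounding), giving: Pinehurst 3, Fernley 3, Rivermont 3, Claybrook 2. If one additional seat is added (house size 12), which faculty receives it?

Priority for the next seat is population ÷ (√(s·(s+1))).
Priorities: Pinehurst 6458.817, Fernley 7038.477, Rivermont 8246.583, Claybrook 7497.072.
Highest priority: Rivermont.

Rivermont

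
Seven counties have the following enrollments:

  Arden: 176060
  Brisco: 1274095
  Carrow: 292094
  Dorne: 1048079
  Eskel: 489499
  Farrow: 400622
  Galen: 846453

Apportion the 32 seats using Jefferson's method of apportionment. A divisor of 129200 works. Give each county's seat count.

With modified divisor 129200: modified quotas Arden 1.363, Brisco 9.861, Carrow 2.261, Dorne 8.112, Eskel 3.789, Farrow 3.101, Galen 6.551.
Rounding down: Arden 1, Brisco 9, Carrow 2, Dorne 8, Eskel 3, Farrow 3, Galen 6 (total 32).

Arden 1, Brisco 9, Carrow 2, Dorne 8, Eskel 3, Farrow 3, Galen 6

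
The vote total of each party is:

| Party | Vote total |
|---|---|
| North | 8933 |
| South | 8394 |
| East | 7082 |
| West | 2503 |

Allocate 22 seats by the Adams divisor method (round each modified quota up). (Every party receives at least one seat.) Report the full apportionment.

North 7, South 7, East 6, West 2

Standard divisor 26912/22 ≈ 1223.273; standard quotas: North 7.303, South 6.862, East 5.789, West 2.046.
Rounding up gives 8, 7, 6, 3 = 24 seats, so the divisor must be adjusted.
With modified divisor 1300: modified quotas North 6.872, South 6.457, East 5.448, West 1.925.
Rounding up: North 7, South 7, East 6, West 2 (total 22).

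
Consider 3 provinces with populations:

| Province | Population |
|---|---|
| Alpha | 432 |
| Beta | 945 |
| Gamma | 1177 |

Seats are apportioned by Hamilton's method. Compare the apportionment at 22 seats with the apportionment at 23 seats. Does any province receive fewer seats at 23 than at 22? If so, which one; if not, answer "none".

At 22 seats: Alpha 4, Beta 8, Gamma 10.
At 23 seats: Alpha 4, Beta 8, Gamma 11.
No province's allocation decreased.

none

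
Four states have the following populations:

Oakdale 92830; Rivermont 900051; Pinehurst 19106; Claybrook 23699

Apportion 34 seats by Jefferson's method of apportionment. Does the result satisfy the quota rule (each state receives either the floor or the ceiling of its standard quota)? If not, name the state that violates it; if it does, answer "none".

Rivermont

Standard quotas: Oakdale 3.047, Rivermont 29.547, Pinehurst 0.627, Claybrook 0.778.
Jefferson allocation: Oakdale 3, Rivermont 31, Pinehurst 0, Claybrook 0.
Rivermont has quota 29.547 (lower 29, upper 30) but receives 31 — outside the quota interval.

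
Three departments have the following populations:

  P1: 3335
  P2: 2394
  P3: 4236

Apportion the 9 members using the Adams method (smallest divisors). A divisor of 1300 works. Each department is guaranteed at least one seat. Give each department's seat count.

P1 3, P2 2, P3 4

With modified divisor 1300: modified quotas P1 2.565, P2 1.842, P3 3.258.
Rounding up: P1 3, P2 2, P3 4 (total 9).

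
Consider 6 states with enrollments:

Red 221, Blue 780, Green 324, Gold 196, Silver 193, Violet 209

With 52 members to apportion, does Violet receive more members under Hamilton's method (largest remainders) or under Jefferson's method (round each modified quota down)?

Hamilton

Hamilton: Red 6, Blue 21, Green 9, Gold 5, Silver 5, Violet 6.
Jefferson: Red 6, Blue 22, Green 9, Gold 5, Silver 5, Violet 5.
Violet gets 6 under Hamilton and 5 under Jefferson.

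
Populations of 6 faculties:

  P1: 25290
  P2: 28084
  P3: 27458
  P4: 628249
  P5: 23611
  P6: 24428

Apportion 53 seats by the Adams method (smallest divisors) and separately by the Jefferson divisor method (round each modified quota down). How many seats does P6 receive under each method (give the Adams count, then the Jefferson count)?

Adams: P1 2, P2 2, P3 2, P4 43, P5 2, P6 2.
Jefferson: P1 1, P2 2, P3 2, P4 46, P5 1, P6 1.
P6 gets 2 under Adams and 1 under Jefferson.

2 and 1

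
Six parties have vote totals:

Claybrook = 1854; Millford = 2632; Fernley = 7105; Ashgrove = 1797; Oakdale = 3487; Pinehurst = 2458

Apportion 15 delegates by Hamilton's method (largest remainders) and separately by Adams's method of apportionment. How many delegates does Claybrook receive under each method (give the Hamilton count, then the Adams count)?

1 and 2

Hamilton: Claybrook 1, Millford 2, Fernley 6, Ashgrove 1, Oakdale 3, Pinehurst 2.
Adams: Claybrook 2, Millford 2, Fernley 5, Ashgrove 2, Oakdale 2, Pinehurst 2.
Claybrook gets 1 under Hamilton and 2 under Adams.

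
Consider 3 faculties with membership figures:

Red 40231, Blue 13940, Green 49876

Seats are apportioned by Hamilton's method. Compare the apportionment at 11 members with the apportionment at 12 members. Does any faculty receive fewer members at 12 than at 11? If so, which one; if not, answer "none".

Blue

At 11 seats: Red 4, Blue 2, Green 5.
At 12 seats: Red 5, Blue 1, Green 6.
Blue drops from 2 to 1.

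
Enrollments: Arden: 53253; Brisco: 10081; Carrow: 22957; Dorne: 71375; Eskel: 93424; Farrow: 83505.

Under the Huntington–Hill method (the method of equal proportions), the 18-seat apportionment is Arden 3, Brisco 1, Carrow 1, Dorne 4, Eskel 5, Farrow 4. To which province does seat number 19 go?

Priority for the next seat is population ÷ (√(s·(s+1))).
Priorities: Arden 15372.817, Brisco 7128.343, Carrow 16233.050, Dorne 15959.935, Eskel 17056.811, Farrow 18672.286.
Highest priority: Farrow.

Farrow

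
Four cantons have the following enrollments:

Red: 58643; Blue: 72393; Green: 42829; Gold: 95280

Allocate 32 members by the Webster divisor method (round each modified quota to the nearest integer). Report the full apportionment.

Standard divisor 269145/32 ≈ 8410.781; standard quotas: Red 6.972, Blue 8.607, Green 5.092, Gold 11.328.
Rounding to the nearest integer gives Red 7, Blue 9, Green 5, Gold 11 — total 32, matching the house size, so no adjustment is needed.

Red=7, Blue=9, Green=5, Gold=11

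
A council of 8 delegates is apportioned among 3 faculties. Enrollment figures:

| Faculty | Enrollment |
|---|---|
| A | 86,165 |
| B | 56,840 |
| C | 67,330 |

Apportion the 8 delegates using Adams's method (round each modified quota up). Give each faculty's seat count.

Standard divisor 210335/8 ≈ 26291.875; standard quotas: A 3.277, B 2.162, C 2.561.
Rounding up gives 4, 3, 3 = 10 seats, so the divisor must be adjusted.
With modified divisor 31200: modified quotas A 2.762, B 1.822, C 2.158.
Rounding up: A 3, B 2, C 3 (total 8).

A 3; B 2; C 3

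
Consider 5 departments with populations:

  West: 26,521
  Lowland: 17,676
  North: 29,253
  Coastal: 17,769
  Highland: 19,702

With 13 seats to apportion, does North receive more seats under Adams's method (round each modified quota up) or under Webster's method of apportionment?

Webster

Adams: West 3, Lowland 2, North 3, Coastal 2, Highland 3.
Webster: West 3, Lowland 2, North 4, Coastal 2, Highland 2.
North gets 3 under Adams and 4 under Webster.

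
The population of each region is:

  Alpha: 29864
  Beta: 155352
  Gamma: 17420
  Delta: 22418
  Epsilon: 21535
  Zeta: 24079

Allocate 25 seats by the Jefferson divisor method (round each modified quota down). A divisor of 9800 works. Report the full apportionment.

Alpha 3, Beta 15, Gamma 1, Delta 2, Epsilon 2, Zeta 2

With modified divisor 9800: modified quotas Alpha 3.047, Beta 15.852, Gamma 1.778, Delta 2.288, Epsilon 2.197, Zeta 2.457.
Rounding down: Alpha 3, Beta 15, Gamma 1, Delta 2, Epsilon 2, Zeta 2 (total 25).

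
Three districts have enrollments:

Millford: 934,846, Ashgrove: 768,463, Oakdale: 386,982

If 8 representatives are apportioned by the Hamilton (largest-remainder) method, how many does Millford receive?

4

Standard divisor: 2090291 ÷ 8 ≈ 261286.375.
Standard quotas: Millford 3.5779, Ashgrove 2.9411, Oakdale 1.4811.
Lower quotas: Millford 3, Ashgrove 2, Oakdale 1 (sum 6, leaving 2 seats).
Remainders in descending order: Ashgrove 0.9411, Millford 0.5779, Oakdale 0.4811.
Largest remainders: Ashgrove, Millford receive the extra seats.
Millford receives 4.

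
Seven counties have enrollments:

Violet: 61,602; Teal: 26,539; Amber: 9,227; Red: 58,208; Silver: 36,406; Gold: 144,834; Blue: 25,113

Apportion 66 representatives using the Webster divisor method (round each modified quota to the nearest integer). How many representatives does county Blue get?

5

Standard divisor 361929/66 ≈ 5483.773; standard quotas: Violet 11.234, Teal 4.840, Amber 1.683, Red 10.615, Silver 6.639, Gold 26.411, Blue 4.580.
Rounding to the nearest integer gives 11, 5, 2, 11, 7, 26, 5 = 67 seats, so the divisor must be adjusted.
With modified divisor 5554.73: modified quotas Violet 11.090, Teal 4.778, Amber 1.661, Red 10.479, Silver 6.554, Gold 26.074, Blue 4.521.
Rounding to the nearest integer: Violet 11, Teal 5, Amber 2, Red 10, Silver 7, Gold 26, Blue 5 (total 66).
Blue receives 5.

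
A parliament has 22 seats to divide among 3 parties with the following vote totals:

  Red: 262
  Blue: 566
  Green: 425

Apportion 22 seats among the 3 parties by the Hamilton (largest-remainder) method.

Red 5, Blue 10, Green 7

The standard divisor is 1253/22 ≈ 56.955.
Standard quotas: Red 4.600, Blue 9.938, Green 7.462.
Lower quotas: Red 4, Blue 9, Green 7 (sum 20, leaving 2 seats).
Remainders in descending order: Blue 0.938, Red 0.600, Green 0.462.
The surplus seats go to Blue, Red.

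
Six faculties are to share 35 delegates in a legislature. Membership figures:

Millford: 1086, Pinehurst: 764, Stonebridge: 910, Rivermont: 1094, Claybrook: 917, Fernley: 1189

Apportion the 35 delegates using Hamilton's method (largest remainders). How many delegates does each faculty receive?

Total 5960; standard divisor 5960/35 ≈ 170.286.
Standard quotas: Millford 6.378, Pinehurst 4.487, Stonebridge 5.344, Rivermont 6.424, Claybrook 5.385, Fernley 6.982.
Lower quotas: Millford 6, Pinehurst 4, Stonebridge 5, Rivermont 6, Claybrook 5, Fernley 6 (sum 32, leaving 3 seats).
Remainders in descending order: Fernley 0.982, Pinehurst 0.487, Rivermont 0.424, Claybrook 0.385, Millford 0.378, Stonebridge 0.344.
The surplus seats go to Fernley, Pinehurst, Rivermont.

Millford 6; Pinehurst 5; Stonebridge 5; Rivermont 7; Claybrook 5; Fernley 7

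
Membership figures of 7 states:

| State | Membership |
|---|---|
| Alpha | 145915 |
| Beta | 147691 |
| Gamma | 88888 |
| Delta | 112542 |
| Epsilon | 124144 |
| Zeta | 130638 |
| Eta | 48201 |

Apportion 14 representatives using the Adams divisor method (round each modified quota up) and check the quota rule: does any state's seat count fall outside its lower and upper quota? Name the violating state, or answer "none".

none

Standard quotas: Alpha 2.560, Beta 2.591, Gamma 1.559, Delta 1.974, Epsilon 2.178, Zeta 2.292, Eta 0.846.
Adams allocation: Alpha 2, Beta 3, Gamma 2, Delta 2, Epsilon 2, Zeta 2, Eta 1.
Every allocation lies between the lower and upper quota.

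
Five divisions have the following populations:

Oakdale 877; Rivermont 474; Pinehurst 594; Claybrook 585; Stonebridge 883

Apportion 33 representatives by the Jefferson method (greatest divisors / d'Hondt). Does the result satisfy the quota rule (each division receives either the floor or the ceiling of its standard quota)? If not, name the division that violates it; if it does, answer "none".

Standard quotas: Oakdale 8.480, Rivermont 4.583, Pinehurst 5.743, Claybrook 5.656, Stonebridge 8.538.
Jefferson allocation: Oakdale 8, Rivermont 4, Pinehurst 6, Claybrook 6, Stonebridge 9.
Every allocation lies between the lower and upper quota.

none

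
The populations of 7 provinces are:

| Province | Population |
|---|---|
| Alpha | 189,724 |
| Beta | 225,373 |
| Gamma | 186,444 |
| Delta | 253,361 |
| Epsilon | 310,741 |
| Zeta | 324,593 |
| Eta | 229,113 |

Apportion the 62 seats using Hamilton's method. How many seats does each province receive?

Alpha 7, Beta 8, Gamma 7, Delta 9, Epsilon 11, Zeta 12, Eta 8

Standard divisor: 1719349 ÷ 62 ≈ 27731.435.
Standard quotas: Alpha 6.8415, Beta 8.1270, Gamma 6.7232, Delta 9.1362, Epsilon 11.2054, Zeta 11.7049, Eta 8.2619.
Lower quotas: Alpha 6, Beta 8, Gamma 6, Delta 9, Epsilon 11, Zeta 11, Eta 8 (sum 59, leaving 3 seats).
Remainders in descending order: Alpha 0.8415, Gamma 0.7232, Zeta 0.7049, Eta 0.2619, Epsilon 0.2054, Delta 0.1362, Beta 0.1270.
Largest remainders: Alpha, Gamma, Zeta receive the extra seats.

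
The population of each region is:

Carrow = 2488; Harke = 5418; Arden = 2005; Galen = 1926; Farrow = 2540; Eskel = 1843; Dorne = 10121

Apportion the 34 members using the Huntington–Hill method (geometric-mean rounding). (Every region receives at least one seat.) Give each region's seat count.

Carrow 3, Harke 7, Arden 3, Galen 3, Farrow 3, Eskel 2, Dorne 13

With divisor 769: modified quotas Carrow 3.235, Harke 7.046, Arden 2.607, Galen 2.505, Farrow 3.303, Eskel 2.397, Dorne 13.161.
Geometric-mean thresholds: Carrow √(3·4)=3.464, Harke √(7·8)=7.483, Arden √(2·3)=2.449, Galen √(2·3)=2.449, Farrow √(3·4)=3.464, Eskel √(2·3)=2.449, Dorne √(13·14)=13.491.
Each quota rounded against its threshold gives Carrow 3, Harke 7, Arden 3, Galen 3, Farrow 3, Eskel 2, Dorne 13 (total 34).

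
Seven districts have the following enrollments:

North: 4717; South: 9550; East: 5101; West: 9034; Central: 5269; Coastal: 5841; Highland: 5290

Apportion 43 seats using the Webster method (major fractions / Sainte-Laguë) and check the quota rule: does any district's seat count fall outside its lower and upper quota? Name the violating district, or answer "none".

Standard quotas: North 4.527, South 9.166, East 4.896, West 8.671, Central 5.057, Coastal 5.606, Highland 5.077.
Webster allocation: North 4, South 9, East 5, West 9, Central 5, Coastal 6, Highland 5.
Every allocation lies between the lower and upper quota.

none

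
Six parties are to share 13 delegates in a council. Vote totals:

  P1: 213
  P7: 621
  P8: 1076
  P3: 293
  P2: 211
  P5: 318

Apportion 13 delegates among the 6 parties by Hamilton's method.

Standard divisor: 2732 ÷ 13 ≈ 210.154.
Standard quotas: P1 1.014, P7 2.955, P8 5.120, P3 1.394, P2 1.004, P5 1.513.
Lower quotas: P1 1, P7 2, P8 5, P3 1, P2 1, P5 1 (sum 11, leaving 2 seats).
Remainders in descending order: P7 0.955, P5 0.513, P3 0.394, P8 0.120, P1 0.014, P2 0.004.
The surplus seats go to P7, P5.

P1 1, P7 3, P8 5, P3 1, P2 1, P5 2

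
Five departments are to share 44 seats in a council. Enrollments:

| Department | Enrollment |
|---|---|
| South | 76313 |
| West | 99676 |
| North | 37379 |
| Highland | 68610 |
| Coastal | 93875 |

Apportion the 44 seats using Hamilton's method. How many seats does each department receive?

Standard divisor: 375853 ÷ 44 ≈ 8542.114.
Standard quotas: South 8.9337, West 11.6688, North 4.3758, Highland 8.0320, Coastal 10.9897.
Lower quotas: South 8, West 11, North 4, Highland 8, Coastal 10 (sum 41, leaving 3 seats).
Remainders in descending order: Coastal 0.9897, South 0.9337, West 0.6688, North 0.3758, Highland 0.0320.
The surplus seats go to Coastal, South, West.

South 9, West 12, North 4, Highland 8, Coastal 11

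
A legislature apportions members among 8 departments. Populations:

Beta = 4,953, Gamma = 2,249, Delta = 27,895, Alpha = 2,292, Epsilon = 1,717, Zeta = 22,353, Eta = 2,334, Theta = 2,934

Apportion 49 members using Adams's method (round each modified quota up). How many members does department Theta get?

Standard divisor 66727/49 ≈ 1361.776; standard quotas: Beta 3.637, Gamma 1.652, Delta 20.484, Alpha 1.683, Epsilon 1.261, Zeta 16.415, Eta 1.714, Theta 2.155.
Rounding up gives 4, 2, 21, 2, 2, 17, 2, 3 = 53 seats, so the divisor must be adjusted.
With modified divisor 1483.59: modified quotas Beta 3.339, Gamma 1.516, Delta 18.802, Alpha 1.545, Epsilon 1.157, Zeta 15.067, Eta 1.573, Theta 1.978.
Rounding up: Beta 4, Gamma 2, Delta 19, Alpha 2, Epsilon 2, Zeta 16, Eta 2, Theta 2 (total 49).
Theta receives 2.

2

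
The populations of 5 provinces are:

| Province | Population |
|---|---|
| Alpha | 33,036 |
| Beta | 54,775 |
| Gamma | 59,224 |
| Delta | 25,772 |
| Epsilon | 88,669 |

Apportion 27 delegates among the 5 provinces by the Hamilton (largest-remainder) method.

Alpha 3, Beta 6, Gamma 6, Delta 3, Epsilon 9

The standard divisor is 261476/27 ≈ 9684.296.
Standard quotas: Alpha 3.4113, Beta 5.6561, Gamma 6.1155, Delta 2.6612, Epsilon 9.1560.
Lower quotas: Alpha 3, Beta 5, Gamma 6, Delta 2, Epsilon 9 (sum 25, leaving 2 seats).
Remainders in descending order: Delta 0.6612, Beta 0.6561, Alpha 0.4113, Epsilon 0.1560, Gamma 0.1155.
The surplus seats go to Delta, Beta.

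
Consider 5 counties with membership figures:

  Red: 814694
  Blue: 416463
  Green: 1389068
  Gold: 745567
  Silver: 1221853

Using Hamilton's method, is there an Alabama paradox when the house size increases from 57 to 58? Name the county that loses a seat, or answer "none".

Gold

At 57 seats: Red 10, Blue 5, Green 17, Gold 10, Silver 15.
At 58 seats: Red 10, Blue 5, Green 18, Gold 9, Silver 16.
Gold drops from 10 to 9.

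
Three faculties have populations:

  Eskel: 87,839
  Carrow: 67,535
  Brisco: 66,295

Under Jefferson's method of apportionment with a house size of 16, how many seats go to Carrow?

5

Standard divisor 221669/16 ≈ 13854.312; standard quotas: Eskel 6.340, Carrow 4.875, Brisco 4.785.
Rounding down gives 6, 4, 4 = 14 seats, so the divisor must be adjusted.
With modified divisor 12900: modified quotas Eskel 6.809, Carrow 5.235, Brisco 5.139.
Rounding down: Eskel 6, Carrow 5, Brisco 5 (total 16).
Carrow receives 5.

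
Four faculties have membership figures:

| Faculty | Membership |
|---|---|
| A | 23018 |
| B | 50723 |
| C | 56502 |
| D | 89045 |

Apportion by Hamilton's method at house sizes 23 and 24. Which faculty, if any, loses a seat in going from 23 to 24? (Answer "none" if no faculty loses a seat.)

At 23 seats: A 3, B 5, C 6, D 9.
At 24 seats: A 2, B 6, C 6, D 10.
A drops from 3 to 2.

A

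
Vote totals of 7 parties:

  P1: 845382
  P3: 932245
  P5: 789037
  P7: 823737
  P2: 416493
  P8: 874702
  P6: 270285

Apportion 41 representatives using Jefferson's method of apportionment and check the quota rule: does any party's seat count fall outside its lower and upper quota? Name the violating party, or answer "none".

none

Standard quotas: P1 6.999, P3 7.719, P5 6.533, P7 6.820, P2 3.448, P8 7.242, P6 2.238.
Jefferson allocation: P1 7, P3 8, P5 7, P7 7, P2 3, P8 7, P6 2.
Every allocation lies between the lower and upper quota.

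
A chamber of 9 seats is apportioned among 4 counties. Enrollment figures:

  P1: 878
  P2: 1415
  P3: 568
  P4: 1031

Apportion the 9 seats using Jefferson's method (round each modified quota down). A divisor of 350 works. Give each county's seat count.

P1 2, P2 4, P3 1, P4 2

With modified divisor 350: modified quotas P1 2.509, P2 4.043, P3 1.623, P4 2.946.
Rounding down: P1 2, P2 4, P3 1, P4 2 (total 9).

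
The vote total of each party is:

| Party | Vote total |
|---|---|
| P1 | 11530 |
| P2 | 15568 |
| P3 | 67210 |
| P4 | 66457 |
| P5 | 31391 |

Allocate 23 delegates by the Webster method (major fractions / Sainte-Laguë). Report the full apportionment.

P1 1; P2 2; P3 8; P4 8; P5 4

Standard divisor 192156/23 ≈ 8354.609; standard quotas: P1 1.380, P2 1.863, P3 8.045, P4 7.955, P5 3.757.
Rounding to the nearest integer gives P1 1, P2 2, P3 8, P4 8, P5 4 — total 23, matching the house size, so no adjustment is needed.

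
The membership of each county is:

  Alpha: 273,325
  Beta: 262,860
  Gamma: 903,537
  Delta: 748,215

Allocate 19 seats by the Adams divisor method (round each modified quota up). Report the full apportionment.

Standard divisor 2187937/19 ≈ 115154.579; standard quotas: Alpha 2.374, Beta 2.283, Gamma 7.846, Delta 6.497.
Rounding up gives 3, 3, 8, 7 = 21 seats, so the divisor must be adjusted.
With modified divisor 129783: modified quotas Alpha 2.106, Beta 2.025, Gamma 6.962, Delta 5.765.
Rounding up: Alpha 3, Beta 3, Gamma 7, Delta 6 (total 19).

Alpha 3, Beta 3, Gamma 7, Delta 6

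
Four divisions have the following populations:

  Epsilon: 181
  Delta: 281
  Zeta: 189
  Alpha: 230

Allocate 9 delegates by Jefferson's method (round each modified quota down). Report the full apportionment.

Standard divisor 881/9 ≈ 97.889; standard quotas: Epsilon 1.849, Delta 2.871, Zeta 1.931, Alpha 2.350.
Rounding down gives 1, 2, 1, 2 = 6 seats, so the divisor must be adjusted.
With modified divisor 80: modified quotas Epsilon 2.263, Delta 3.513, Zeta 2.362, Alpha 2.875.
Rounding down: Epsilon 2, Delta 3, Zeta 2, Alpha 2 (total 9).

Epsilon=2, Delta=3, Zeta=2, Alpha=2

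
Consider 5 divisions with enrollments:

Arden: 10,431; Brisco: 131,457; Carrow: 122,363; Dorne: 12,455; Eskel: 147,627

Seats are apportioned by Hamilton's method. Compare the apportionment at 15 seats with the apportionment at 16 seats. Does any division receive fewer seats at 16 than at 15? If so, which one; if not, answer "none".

Dorne

At 15 seats: Arden 0, Brisco 5, Carrow 4, Dorne 1, Eskel 5.
At 16 seats: Arden 0, Brisco 5, Carrow 5, Dorne 0, Eskel 6.
Dorne drops from 1 to 0.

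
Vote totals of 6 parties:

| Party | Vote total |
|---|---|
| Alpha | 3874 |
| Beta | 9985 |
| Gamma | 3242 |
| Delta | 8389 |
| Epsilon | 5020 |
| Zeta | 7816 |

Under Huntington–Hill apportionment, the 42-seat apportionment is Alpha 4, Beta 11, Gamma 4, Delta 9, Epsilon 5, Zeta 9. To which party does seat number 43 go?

Priority for the next seat is population ÷ (√(s·(s+1))).
Priorities: Alpha 866.253, Beta 869.083, Gamma 724.933, Delta 884.278, Epsilon 916.522, Zeta 823.879.
Highest priority: Epsilon.

Epsilon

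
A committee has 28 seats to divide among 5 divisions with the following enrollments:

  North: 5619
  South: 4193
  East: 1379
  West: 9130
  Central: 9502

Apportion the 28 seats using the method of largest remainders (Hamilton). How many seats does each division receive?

North 5, South 4, East 1, West 9, Central 9

The standard divisor is 29823/28 ≈ 1065.107.
Standard quotas: North 5.2755, South 3.9367, East 1.2947, West 8.5719, Central 8.9212.
Lower quotas: North 5, South 3, East 1, West 8, Central 8 (sum 25, leaving 3 seats).
Remainders in descending order: South 0.9367, Central 0.9212, West 0.5719, East 0.2947, North 0.2755.
The surplus seats go to South, Central, West.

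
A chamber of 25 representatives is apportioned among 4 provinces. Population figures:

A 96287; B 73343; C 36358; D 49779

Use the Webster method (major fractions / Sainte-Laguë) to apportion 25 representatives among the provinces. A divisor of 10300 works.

A 9, B 7, C 4, D 5

With modified divisor 10300: modified quotas A 9.348, B 7.121, C 3.530, D 4.833.
Rounding to the nearest integer: A 9, B 7, C 4, D 5 (total 25).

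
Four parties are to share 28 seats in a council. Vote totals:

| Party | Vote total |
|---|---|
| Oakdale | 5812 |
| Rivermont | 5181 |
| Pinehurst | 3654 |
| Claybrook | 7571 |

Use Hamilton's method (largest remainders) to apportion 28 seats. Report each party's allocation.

Oakdale: 7; Rivermont: 6; Pinehurst: 5; Claybrook: 10

Standard divisor: 22218 ÷ 28 ≈ 793.5.
Standard quotas: Oakdale 7.3245, Rivermont 6.5293, Pinehurst 4.6049, Claybrook 9.5413.
Lower quotas: Oakdale 7, Rivermont 6, Pinehurst 4, Claybrook 9 (sum 26, leaving 2 seats).
Remainders in descending order: Pinehurst 0.6049, Claybrook 0.5413, Rivermont 0.5293, Oakdale 0.3245.
The surplus seats go to Pinehurst, Claybrook.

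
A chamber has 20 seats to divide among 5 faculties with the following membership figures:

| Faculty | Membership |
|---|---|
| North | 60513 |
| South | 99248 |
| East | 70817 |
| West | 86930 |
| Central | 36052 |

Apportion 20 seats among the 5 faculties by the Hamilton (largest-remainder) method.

Standard divisor: 353560 ÷ 20 = 17678.
Standard quotas: North 3.4231, South 5.6142, East 4.0059, West 4.9174, Central 2.0394.
Lower quotas: North 3, South 5, East 4, West 4, Central 2 (sum 18, leaving 2 seats).
Remainders in descending order: West 0.9174, South 0.6142, North 0.4231, Central 0.0394, East 0.0059.
The surplus seats go to West, South.

North 3; South 6; East 4; West 5; Central 2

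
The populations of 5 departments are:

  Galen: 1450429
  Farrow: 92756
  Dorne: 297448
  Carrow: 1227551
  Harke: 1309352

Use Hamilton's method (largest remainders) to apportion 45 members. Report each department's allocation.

The standard divisor is 4377536/45 ≈ 97278.578.
Standard quotas: Galen 14.9101, Farrow 0.9535, Dorne 3.0577, Carrow 12.6189, Harke 13.4598.
Lower quotas: Galen 14, Farrow 0, Dorne 3, Carrow 12, Harke 13 (sum 42, leaving 3 seats).
Remainders in descending order: Farrow 0.9535, Galen 0.9101, Carrow 0.6189, Harke 0.4598, Dorne 0.0577.
Largest remainders: Farrow, Galen, Carrow receive the extra seats.

Galen: 15; Farrow: 1; Dorne: 3; Carrow: 13; Harke: 13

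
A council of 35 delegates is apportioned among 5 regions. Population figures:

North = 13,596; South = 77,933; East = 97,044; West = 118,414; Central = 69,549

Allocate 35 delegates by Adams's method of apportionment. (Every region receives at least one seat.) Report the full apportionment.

North: 2; South: 7; East: 9; West: 11; Central: 6

Standard divisor 376536/35 ≈ 10758.171; standard quotas: North 1.264, South 7.244, East 9.020, West 11.007, Central 6.465.
Rounding up gives 2, 8, 10, 12, 7 = 39 seats, so the divisor must be adjusted.
With modified divisor 11700: modified quotas North 1.162, South 6.661, East 8.294, West 10.121, Central 5.944.
Rounding up: North 2, South 7, East 9, West 11, Central 6 (total 35).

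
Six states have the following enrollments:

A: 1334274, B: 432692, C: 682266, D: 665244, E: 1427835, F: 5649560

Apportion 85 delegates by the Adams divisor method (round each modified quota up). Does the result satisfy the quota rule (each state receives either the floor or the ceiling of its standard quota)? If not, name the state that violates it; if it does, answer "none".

F

Standard quotas: A 11.128, B 3.609, C 5.690, D 5.548, E 11.908, F 47.117.
Adams allocation: A 11, B 4, C 6, D 6, E 12, F 46.
F has quota 47.117 (lower 47, upper 48) but receives 46 — outside the quota interval.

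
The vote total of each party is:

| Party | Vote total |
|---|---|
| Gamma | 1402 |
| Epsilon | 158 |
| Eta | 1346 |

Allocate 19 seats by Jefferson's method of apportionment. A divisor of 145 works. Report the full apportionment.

With modified divisor 145: modified quotas Gamma 9.669, Epsilon 1.090, Eta 9.283.
Rounding down: Gamma 9, Epsilon 1, Eta 9 (total 19).

Gamma: 9, Epsilon: 1, Eta: 9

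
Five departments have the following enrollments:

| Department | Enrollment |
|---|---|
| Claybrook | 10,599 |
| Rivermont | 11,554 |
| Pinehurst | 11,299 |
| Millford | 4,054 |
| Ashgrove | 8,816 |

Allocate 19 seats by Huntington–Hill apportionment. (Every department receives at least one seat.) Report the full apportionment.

With divisor 2536: modified quotas Claybrook 4.179, Rivermont 4.556, Pinehurst 4.455, Millford 1.599, Ashgrove 3.476.
Geometric-mean thresholds: Claybrook √(4·5)=4.472, Rivermont √(4·5)=4.472, Pinehurst √(4·5)=4.472, Millford √(1·2)=1.414, Ashgrove √(3·4)=3.464.
Each quota rounded against its threshold gives Claybrook 4, Rivermont 5, Pinehurst 4, Millford 2, Ashgrove 4 (total 19).

Claybrook 4, Rivermont 5, Pinehurst 4, Millford 2, Ashgrove 4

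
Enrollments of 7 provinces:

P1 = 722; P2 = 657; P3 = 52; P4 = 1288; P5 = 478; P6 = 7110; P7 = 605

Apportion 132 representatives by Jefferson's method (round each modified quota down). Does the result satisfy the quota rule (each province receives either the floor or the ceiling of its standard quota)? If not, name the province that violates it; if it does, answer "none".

Standard quotas: P1 8.734, P2 7.948, P3 0.629, P4 15.581, P5 5.782, P6 86.008, P7 7.319.
Jefferson allocation: P1 8, P2 8, P3 0, P4 16, P5 5, P6 88, P7 7.
P6 has quota 86.008 (lower 86, upper 87) but receives 88 — outside the quota interval.

P6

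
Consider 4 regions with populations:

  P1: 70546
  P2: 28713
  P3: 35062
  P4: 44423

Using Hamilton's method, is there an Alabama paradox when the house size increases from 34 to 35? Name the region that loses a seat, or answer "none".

At 34 seats: P1 13, P2 6, P3 7, P4 8.
At 35 seats: P1 14, P2 5, P3 7, P4 9.
P2 drops from 6 to 5.

P2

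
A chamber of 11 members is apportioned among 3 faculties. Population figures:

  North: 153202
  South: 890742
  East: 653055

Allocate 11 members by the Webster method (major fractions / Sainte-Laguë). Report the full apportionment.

North 1, South 6, East 4

Standard divisor 1696999/11 ≈ 154272.636; standard quotas: North 0.993, South 5.774, East 4.233.
Rounding to the nearest integer gives North 1, South 6, East 4 — total 11, matching the house size, so no adjustment is needed.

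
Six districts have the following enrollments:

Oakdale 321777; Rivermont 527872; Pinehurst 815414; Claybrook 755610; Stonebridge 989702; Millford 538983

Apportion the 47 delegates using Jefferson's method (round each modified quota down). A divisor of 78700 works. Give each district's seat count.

With modified divisor 78700: modified quotas Oakdale 4.089, Rivermont 6.707, Pinehurst 10.361, Claybrook 9.601, Stonebridge 12.576, Millford 6.849.
Rounding down: Oakdale 4, Rivermont 6, Pinehurst 10, Claybrook 9, Stonebridge 12, Millford 6 (total 47).

Oakdale: 4, Rivermont: 6, Pinehurst: 10, Claybrook: 9, Stonebridge: 12, Millford: 6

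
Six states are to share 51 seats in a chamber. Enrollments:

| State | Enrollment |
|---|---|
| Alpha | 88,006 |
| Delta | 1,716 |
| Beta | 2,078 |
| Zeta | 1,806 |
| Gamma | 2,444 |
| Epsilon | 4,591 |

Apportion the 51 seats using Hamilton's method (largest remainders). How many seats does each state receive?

The standard divisor is 100641/51 ≈ 1973.353.
Standard quotas: Alpha 44.5972, Delta 0.8696, Beta 1.0530, Zeta 0.9152, Gamma 1.2385, Epsilon 2.3265.
Lower quotas: Alpha 44, Delta 0, Beta 1, Zeta 0, Gamma 1, Epsilon 2 (sum 48, leaving 3 seats).
Remainders in descending order: Zeta 0.9152, Delta 0.8696, Alpha 0.5972, Epsilon 0.3265, Gamma 0.2385, Beta 0.0530.
Largest remainders: Zeta, Delta, Alpha receive the extra seats.

Alpha 45, Delta 1, Beta 1, Zeta 1, Gamma 1, Epsilon 2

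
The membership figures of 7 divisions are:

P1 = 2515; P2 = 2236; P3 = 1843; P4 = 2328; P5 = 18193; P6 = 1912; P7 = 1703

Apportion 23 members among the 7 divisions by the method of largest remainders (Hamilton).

P1=2; P2=2; P3=1; P4=2; P5=14; P6=1; P7=1

The standard divisor is 30730/23 ≈ 1336.087.
Standard quotas: P1 1.8824, P2 1.6735, P3 1.3794, P4 1.7424, P5 13.6166, P6 1.4310, P7 1.2746.
Lower quotas: P1 1, P2 1, P3 1, P4 1, P5 13, P6 1, P7 1 (sum 19, leaving 4 seats).
Remainders in descending order: P1 0.8824, P4 0.7424, P2 0.6735, P5 0.6166, P6 0.4310, P3 0.3794, P7 0.2746.
The surplus seats go to P1, P4, P2, P5.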